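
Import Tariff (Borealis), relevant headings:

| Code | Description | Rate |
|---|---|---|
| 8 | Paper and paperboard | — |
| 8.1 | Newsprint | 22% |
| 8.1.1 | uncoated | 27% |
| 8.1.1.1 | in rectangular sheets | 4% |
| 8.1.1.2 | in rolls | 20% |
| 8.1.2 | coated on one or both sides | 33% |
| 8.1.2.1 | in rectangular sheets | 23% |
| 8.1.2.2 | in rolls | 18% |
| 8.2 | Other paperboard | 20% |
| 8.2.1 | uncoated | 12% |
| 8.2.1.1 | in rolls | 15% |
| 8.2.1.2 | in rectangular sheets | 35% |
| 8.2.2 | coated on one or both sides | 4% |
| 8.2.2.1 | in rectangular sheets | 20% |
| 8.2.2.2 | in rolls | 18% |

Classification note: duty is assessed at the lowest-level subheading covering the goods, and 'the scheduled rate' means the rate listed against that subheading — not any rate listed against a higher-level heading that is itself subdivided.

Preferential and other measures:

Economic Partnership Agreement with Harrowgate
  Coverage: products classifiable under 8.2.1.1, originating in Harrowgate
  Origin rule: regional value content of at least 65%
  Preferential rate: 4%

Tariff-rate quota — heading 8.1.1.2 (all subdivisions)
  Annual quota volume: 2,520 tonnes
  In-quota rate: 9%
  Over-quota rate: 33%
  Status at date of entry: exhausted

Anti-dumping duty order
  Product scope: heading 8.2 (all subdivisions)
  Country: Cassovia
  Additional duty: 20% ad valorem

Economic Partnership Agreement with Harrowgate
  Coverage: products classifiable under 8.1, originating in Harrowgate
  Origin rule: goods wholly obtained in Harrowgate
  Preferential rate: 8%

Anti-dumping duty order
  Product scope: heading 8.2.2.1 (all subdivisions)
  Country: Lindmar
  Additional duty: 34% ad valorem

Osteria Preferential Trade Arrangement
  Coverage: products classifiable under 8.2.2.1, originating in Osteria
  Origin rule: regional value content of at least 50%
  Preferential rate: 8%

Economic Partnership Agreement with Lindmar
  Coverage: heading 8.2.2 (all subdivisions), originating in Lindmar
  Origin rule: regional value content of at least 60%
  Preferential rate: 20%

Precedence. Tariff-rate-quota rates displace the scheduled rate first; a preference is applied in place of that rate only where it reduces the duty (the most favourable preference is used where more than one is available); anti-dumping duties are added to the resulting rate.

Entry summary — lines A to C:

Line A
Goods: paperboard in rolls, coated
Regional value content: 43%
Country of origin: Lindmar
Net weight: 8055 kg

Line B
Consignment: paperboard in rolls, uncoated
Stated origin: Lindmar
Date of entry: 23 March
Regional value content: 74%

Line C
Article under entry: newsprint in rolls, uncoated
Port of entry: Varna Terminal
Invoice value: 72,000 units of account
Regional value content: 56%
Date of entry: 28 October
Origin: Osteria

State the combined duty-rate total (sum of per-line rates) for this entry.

Line A: paperboard → 8.2; coated → 8.2.2; in rolls → 8.2.2.2. Scheduled 18%. Lindmar agreement on 8.2.2: RVC < 60%. → 18%.
Line B: paperboard → 8.2; uncoated → 8.2.1; in rolls → 8.2.1.1. Scheduled 15%. Lindmar agreement on 8.2.2: 8.2.1.1 not covered. → 15%.
Line C: newsprint → 8.1; uncoated → 8.1.1; in rolls → 8.1.1.2. Scheduled 20%. quota on 8.1.1.2 exhausted → over-quota 33%; Osteria agreement on 8.2.2.1: 8.1.1.2 not covered. → 33%.
Sum: 18% + 15% + 33% = 66%.

66%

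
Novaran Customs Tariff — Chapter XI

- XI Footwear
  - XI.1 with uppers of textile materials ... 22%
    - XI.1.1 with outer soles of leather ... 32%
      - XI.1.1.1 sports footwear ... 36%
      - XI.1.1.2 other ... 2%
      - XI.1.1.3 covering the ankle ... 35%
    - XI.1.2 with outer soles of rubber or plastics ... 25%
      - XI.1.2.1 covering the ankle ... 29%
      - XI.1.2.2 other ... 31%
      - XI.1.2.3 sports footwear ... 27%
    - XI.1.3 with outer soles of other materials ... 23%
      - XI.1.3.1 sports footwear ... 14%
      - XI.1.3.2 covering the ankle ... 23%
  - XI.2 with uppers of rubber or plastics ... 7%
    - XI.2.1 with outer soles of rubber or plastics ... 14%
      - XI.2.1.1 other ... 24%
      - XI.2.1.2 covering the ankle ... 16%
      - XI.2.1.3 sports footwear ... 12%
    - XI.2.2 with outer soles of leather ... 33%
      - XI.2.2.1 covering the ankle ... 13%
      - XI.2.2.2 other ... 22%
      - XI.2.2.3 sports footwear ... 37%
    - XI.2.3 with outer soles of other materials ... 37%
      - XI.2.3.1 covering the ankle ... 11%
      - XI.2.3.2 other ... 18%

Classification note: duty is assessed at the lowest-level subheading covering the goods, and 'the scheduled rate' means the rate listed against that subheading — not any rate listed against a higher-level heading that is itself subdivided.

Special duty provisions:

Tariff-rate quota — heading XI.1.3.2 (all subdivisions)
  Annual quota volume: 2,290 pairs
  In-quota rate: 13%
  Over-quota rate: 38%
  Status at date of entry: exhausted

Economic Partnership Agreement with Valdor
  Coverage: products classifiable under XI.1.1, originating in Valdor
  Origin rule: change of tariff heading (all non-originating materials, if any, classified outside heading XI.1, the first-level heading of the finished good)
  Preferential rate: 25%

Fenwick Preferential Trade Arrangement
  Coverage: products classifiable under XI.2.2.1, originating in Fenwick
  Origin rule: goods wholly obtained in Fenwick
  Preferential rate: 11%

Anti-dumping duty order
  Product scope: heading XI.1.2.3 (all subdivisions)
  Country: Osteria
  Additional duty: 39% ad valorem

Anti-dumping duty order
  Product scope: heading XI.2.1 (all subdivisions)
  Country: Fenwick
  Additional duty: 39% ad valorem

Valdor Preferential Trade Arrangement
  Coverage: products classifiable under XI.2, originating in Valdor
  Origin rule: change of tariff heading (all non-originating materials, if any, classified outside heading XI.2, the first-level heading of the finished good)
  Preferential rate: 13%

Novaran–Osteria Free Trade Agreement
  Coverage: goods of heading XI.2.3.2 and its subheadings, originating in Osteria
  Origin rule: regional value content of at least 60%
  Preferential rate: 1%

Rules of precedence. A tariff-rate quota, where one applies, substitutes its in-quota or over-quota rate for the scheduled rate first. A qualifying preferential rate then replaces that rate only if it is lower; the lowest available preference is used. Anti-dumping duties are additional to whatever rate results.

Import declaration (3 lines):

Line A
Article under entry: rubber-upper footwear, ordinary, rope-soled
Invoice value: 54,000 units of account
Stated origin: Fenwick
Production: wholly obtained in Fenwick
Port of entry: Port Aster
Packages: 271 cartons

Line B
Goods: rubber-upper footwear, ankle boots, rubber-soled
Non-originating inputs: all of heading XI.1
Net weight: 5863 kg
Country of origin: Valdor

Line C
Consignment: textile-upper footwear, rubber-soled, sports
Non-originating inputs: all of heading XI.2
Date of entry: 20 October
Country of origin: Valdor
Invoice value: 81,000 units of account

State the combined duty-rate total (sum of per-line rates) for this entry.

58%

Line A: rubber-upper → XI.2; rope-soled → XI.2.3; ordinary → XI.2.3.2. Scheduled 18%. Fenwick agreement on XI.2.2.1: XI.2.3.2 not covered. → 18%.
Line B: rubber-upper → XI.2; rubber-soled → XI.2.1; ankle boots → XI.2.1.2. Scheduled 16%. Valdor agreement on XI.1.1: XI.2.1.2 not covered; Valdor agreement on XI.2: CTH met → 13% available; preferential 13%. → 13%.
Line C: textile-upper → XI.1; rubber-soled → XI.1.2; sports → XI.1.2.3. Scheduled 27%. Valdor agreement on XI.1.1: XI.1.2.3 not covered; Valdor agreement on XI.2: XI.1.2.3 not covered. → 27%.
Sum: 18% + 13% + 27% = 58%.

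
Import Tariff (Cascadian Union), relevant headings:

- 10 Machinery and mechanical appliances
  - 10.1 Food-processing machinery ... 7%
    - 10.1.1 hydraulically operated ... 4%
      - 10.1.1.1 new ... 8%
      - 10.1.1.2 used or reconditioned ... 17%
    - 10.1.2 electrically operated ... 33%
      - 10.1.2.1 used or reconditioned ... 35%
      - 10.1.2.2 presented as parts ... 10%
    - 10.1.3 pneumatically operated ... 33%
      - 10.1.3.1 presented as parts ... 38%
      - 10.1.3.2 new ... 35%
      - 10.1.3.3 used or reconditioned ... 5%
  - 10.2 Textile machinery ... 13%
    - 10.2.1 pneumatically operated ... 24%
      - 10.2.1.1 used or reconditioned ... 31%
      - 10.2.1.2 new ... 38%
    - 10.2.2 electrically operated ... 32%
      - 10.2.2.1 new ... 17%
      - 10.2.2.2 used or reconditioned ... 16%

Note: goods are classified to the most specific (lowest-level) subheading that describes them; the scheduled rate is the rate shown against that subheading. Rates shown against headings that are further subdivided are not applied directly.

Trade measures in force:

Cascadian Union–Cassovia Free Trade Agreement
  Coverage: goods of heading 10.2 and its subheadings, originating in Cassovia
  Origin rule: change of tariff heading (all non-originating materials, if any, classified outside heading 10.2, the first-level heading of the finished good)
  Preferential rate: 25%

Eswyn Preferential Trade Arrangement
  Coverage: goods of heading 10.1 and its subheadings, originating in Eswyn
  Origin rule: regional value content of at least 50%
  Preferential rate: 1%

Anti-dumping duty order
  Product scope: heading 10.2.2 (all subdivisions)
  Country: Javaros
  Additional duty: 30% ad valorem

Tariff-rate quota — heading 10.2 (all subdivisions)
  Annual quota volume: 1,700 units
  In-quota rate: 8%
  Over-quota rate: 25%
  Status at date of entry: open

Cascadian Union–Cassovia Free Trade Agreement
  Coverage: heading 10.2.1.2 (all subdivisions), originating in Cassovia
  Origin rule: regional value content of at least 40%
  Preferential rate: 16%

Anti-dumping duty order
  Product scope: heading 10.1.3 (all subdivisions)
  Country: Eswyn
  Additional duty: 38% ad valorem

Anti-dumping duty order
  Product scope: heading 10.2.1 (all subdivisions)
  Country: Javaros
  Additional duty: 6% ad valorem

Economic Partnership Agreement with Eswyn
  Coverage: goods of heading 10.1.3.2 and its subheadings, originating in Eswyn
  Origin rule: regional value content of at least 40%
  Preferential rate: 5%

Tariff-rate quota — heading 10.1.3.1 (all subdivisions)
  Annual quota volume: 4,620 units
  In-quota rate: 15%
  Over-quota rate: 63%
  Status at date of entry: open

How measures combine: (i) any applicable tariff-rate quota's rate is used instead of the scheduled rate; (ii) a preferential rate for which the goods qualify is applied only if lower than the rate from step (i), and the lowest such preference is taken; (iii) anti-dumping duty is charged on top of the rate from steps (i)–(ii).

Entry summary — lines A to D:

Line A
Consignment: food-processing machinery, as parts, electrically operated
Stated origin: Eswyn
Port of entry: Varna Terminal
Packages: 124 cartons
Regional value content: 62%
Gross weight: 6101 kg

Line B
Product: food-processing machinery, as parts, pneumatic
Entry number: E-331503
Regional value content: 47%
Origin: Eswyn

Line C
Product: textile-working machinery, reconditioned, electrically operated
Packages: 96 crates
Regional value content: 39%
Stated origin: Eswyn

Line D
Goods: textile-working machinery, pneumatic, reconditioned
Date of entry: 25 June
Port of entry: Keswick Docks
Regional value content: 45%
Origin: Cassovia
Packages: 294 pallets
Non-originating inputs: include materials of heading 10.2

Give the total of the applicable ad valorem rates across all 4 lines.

Line A: food-processing → 10.1; electrically operated → 10.1.2; as parts → 10.1.2.2. Scheduled 10%. Eswyn agreement on 10.1: RVC ≥ 50% → 1% available; Eswyn agreement on 10.1.3.2: 10.1.2.2 not covered; preferential 1%. → 1%.
Line B: food-processing → 10.1; pneumatic → 10.1.3; as parts → 10.1.3.1. Scheduled 38%. quota on 10.1.3.1 open → in-quota 15%; Eswyn agreement on 10.1: RVC < 50%; Eswyn agreement on 10.1.3.2: 10.1.3.1 not covered; anti-dumping (Eswyn, 10.1.3): +38%; total 15% + 38% = 53%. → 53%.
Line C: textile-working → 10.2; electrically operated → 10.2.2; reconditioned → 10.2.2.2. Scheduled 16%. quota on 10.2 open → in-quota 8%; Eswyn agreement on 10.1: 10.2.2.2 not covered; Eswyn agreement on 10.1.3.2: 10.2.2.2 not covered. → 8%.
Line D: textile-working → 10.2; pneumatic → 10.2.1; reconditioned → 10.2.1.1. Scheduled 31%. quota on 10.2 open → in-quota 8%; Cassovia agreement on 10.2: CTH not met; Cassovia agreement on 10.2.1.2: 10.2.1.1 not covered. → 8%.
Sum: 1% + 53% + 8% + 8% = 70%.

70%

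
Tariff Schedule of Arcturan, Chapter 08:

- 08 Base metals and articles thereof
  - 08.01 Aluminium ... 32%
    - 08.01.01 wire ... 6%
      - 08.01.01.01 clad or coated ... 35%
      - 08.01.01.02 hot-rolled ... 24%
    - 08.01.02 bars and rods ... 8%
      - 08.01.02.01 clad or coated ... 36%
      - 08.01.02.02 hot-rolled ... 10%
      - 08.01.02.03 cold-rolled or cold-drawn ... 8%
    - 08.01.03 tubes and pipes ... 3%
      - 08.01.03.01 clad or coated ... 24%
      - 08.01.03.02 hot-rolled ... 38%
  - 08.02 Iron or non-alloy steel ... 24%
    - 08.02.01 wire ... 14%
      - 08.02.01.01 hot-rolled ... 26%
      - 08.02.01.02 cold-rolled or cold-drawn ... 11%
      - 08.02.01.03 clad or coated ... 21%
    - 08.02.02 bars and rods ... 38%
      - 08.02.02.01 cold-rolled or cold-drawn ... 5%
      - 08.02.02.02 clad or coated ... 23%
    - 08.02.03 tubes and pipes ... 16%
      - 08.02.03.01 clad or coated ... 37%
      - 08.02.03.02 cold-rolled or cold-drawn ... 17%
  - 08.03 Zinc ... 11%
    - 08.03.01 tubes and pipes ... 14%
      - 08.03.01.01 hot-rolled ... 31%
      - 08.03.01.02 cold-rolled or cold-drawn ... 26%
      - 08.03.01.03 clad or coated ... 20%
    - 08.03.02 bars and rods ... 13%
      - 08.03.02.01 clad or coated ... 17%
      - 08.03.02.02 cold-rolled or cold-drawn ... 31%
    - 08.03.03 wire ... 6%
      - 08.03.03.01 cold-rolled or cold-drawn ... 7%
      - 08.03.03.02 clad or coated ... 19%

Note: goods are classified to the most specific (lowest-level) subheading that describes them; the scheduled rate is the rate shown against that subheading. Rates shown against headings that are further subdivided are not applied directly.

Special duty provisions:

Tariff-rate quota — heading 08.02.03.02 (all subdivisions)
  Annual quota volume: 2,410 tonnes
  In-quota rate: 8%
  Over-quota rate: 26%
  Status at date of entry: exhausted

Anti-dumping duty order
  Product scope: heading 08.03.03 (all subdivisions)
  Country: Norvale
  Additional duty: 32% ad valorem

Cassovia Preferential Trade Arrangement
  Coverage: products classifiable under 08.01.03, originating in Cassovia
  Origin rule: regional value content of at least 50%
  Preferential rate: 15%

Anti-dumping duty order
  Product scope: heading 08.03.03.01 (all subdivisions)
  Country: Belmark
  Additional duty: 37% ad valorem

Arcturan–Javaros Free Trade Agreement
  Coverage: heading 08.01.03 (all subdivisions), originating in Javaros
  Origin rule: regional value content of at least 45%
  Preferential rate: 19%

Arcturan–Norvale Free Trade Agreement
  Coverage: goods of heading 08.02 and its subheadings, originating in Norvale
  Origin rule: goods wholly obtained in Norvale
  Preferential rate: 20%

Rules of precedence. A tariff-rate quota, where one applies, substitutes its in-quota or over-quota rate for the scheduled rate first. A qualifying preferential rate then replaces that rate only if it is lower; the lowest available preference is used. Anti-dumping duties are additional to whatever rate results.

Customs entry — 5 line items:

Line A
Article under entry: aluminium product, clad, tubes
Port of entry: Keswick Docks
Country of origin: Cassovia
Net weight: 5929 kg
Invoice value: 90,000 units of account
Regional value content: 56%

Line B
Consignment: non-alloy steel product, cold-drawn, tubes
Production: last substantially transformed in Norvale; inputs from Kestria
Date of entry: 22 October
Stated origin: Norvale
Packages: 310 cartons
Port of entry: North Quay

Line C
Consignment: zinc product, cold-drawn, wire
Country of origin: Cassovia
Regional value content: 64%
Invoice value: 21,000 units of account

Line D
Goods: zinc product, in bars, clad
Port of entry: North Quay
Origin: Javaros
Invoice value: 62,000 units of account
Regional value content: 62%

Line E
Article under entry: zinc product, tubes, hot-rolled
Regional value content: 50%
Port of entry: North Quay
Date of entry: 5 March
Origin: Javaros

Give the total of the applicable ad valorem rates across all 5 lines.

96%

Line A: aluminium → 08.01; tubes → 08.01.03; clad → 08.01.03.01. Scheduled 24%. Cassovia agreement on 08.01.03: RVC ≥ 50% → 15% available; preferential 15%. → 15%.
Line B: non-alloy steel → 08.02; tubes → 08.02.03; cold-drawn → 08.02.03.02. Scheduled 17%. quota on 08.02.03.02 exhausted → over-quota 26%; Norvale agreement on 08.02: not wholly obtained. → 26%.
Line C: zinc → 08.03; wire → 08.03.03; cold-drawn → 08.03.03.01. Scheduled 7%. Cassovia agreement on 08.01.03: 08.03.03.01 not covered. → 7%.
Line D: zinc → 08.03; in bars → 08.03.02; clad → 08.03.02.01. Scheduled 17%. Javaros agreement on 08.01.03: 08.03.02.01 not covered. → 17%.
Line E: zinc → 08.03; tubes → 08.03.01; hot-rolled → 08.03.01.01. Scheduled 31%. Javaros agreement on 08.01.03: 08.03.01.01 not covered. → 31%.
Sum: 15% + 26% + 7% + 17% + 31% = 96%.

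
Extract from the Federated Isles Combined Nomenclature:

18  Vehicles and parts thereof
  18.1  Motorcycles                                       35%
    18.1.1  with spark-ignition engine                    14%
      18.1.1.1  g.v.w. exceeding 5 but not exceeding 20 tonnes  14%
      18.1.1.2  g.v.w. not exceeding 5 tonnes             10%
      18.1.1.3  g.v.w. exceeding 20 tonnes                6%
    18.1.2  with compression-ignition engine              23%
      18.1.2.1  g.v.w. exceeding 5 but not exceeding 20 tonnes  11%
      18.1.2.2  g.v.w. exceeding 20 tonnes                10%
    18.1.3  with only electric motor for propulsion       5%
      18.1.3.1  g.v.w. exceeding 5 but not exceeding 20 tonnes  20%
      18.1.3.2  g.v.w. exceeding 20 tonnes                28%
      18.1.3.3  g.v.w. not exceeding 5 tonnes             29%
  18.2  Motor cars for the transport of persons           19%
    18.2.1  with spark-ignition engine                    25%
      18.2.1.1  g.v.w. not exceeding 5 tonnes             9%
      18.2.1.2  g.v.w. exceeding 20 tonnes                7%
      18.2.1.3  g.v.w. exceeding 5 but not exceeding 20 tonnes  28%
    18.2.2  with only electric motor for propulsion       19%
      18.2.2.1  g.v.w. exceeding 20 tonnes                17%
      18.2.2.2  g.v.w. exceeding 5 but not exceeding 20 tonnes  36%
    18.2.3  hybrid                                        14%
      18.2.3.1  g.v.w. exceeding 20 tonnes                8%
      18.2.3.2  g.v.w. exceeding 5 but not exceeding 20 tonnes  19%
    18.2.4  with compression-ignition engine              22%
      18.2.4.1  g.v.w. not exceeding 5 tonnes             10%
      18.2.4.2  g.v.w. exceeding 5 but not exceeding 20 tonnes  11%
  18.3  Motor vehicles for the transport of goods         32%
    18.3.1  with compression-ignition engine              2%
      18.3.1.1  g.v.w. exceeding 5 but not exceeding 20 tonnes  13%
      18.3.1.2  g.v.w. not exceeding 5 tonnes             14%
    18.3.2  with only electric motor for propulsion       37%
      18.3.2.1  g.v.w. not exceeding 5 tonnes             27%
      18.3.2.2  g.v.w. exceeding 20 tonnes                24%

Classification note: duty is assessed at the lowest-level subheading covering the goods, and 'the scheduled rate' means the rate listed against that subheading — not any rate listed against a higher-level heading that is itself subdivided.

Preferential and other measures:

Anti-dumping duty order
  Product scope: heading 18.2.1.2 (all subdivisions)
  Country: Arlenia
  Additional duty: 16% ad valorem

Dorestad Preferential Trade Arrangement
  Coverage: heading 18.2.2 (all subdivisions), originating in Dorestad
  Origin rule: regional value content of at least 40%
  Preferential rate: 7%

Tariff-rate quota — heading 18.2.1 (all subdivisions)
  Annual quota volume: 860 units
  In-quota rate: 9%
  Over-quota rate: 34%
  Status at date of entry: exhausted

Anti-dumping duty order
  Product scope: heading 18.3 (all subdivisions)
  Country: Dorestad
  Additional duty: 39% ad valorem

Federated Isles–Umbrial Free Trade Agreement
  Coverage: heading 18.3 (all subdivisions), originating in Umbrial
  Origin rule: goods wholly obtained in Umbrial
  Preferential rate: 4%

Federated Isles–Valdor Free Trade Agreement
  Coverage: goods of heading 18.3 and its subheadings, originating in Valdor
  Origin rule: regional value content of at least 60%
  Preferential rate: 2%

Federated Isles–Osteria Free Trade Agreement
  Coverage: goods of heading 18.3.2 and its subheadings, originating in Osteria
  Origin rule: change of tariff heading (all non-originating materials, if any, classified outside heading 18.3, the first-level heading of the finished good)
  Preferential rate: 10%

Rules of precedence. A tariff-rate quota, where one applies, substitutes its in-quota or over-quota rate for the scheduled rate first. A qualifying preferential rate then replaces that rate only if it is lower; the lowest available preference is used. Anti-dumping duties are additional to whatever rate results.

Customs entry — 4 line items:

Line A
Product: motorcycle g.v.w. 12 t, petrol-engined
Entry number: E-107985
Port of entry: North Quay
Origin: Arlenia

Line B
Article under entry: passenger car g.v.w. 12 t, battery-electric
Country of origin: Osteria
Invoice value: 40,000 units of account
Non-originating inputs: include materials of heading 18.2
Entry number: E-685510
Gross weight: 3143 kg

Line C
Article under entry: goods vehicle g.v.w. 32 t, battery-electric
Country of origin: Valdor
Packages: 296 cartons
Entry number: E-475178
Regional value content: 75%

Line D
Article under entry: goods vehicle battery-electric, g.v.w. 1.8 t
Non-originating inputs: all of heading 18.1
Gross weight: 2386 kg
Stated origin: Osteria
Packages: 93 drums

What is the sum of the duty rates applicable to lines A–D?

Line A: motorcycle → 18.1; petrol-engined → 18.1.1; g.v.w. 12 t → 18.1.1.1. Scheduled 14%. No special measure applies. → 14%.
Line B: passenger car → 18.2; battery-electric → 18.2.2; g.v.w. 12 t → 18.2.2.2. Scheduled 36%. Osteria agreement on 18.3.2: 18.2.2.2 not covered. → 36%.
Line C: goods vehicle → 18.3; battery-electric → 18.3.2; g.v.w. 32 t → 18.3.2.2. Scheduled 24%. Valdor agreement on 18.3: RVC ≥ 60% → 2% available; preferential 2%. → 2%.
Line D: goods vehicle → 18.3; battery-electric → 18.3.2; g.v.w. 1.8 t → 18.3.2.1. Scheduled 27%. Osteria agreement on 18.3.2: CTH met → 10% available; preferential 10%. → 10%.
Sum: 14% + 36% + 2% + 10% = 62%.

62%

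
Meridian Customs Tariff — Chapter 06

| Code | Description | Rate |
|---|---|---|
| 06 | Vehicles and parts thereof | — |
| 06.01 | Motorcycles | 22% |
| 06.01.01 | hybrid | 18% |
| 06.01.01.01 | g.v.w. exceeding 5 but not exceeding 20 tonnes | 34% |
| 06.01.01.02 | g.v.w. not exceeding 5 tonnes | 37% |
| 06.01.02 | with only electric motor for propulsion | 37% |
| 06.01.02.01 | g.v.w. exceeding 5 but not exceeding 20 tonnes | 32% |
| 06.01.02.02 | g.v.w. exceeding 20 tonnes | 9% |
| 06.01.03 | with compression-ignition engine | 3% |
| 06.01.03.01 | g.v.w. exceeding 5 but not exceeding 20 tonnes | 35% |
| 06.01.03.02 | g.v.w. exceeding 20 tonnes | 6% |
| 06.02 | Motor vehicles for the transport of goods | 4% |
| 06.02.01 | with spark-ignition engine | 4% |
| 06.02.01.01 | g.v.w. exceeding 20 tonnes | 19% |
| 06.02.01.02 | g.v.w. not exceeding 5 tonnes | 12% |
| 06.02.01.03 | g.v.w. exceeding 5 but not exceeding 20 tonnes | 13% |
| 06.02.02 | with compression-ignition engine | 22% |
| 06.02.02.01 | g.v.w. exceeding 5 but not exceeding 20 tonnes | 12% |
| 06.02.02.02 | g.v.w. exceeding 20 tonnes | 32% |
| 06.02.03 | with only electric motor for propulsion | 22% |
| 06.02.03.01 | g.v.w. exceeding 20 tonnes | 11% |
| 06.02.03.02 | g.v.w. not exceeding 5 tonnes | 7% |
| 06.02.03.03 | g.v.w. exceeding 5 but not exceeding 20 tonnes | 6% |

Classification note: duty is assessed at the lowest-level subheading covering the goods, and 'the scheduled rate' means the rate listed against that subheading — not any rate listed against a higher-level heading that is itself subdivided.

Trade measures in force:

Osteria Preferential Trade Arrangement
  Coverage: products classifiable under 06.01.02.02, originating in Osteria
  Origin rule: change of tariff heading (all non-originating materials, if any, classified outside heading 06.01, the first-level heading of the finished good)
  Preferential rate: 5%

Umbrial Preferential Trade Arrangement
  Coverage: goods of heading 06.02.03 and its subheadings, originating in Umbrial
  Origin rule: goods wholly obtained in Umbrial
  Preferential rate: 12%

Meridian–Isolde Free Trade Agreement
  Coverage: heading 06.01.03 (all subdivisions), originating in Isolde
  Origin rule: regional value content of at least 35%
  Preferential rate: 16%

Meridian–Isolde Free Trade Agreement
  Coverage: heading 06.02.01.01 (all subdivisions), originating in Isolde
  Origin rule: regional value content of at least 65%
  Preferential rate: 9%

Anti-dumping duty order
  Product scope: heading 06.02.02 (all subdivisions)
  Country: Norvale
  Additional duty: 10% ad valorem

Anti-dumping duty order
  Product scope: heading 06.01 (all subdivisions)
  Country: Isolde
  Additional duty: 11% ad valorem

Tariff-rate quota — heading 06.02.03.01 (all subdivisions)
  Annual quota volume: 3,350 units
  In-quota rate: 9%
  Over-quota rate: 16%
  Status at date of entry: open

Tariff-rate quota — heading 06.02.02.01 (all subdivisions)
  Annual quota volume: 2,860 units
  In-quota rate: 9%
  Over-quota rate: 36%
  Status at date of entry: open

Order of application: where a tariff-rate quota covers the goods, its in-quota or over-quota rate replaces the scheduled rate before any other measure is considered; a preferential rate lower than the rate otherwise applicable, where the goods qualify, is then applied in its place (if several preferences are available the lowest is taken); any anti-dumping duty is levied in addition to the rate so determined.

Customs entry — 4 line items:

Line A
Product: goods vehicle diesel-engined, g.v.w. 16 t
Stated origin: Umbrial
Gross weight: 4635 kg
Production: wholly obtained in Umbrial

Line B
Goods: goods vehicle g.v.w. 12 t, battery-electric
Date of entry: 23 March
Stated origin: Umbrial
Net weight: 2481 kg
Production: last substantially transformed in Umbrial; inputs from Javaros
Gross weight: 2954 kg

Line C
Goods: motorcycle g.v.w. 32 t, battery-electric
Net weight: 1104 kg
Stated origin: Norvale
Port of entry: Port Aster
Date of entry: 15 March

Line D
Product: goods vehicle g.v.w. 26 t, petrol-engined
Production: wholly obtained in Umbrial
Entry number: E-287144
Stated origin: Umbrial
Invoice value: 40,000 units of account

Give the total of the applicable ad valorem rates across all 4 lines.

43%

Line A: goods vehicle → 06.02; diesel-engined → 06.02.02; g.v.w. 16 t → 06.02.02.01. Scheduled 12%. quota on 06.02.02.01 open → in-quota 9%; Umbrial agreement on 06.02.03: 06.02.02.01 not covered. → 9%.
Line B: goods vehicle → 06.02; battery-electric → 06.02.03; g.v.w. 12 t → 06.02.03.03. Scheduled 6%. Umbrial agreement on 06.02.03: not wholly obtained. → 6%.
Line C: motorcycle → 06.01; battery-electric → 06.01.02; g.v.w. 32 t → 06.01.02.02. Scheduled 9%. No special measure applies. → 9%.
Line D: goods vehicle → 06.02; petrol-engined → 06.02.01; g.v.w. 26 t → 06.02.01.01. Scheduled 19%. Umbrial agreement on 06.02.03: 06.02.01.01 not covered. → 19%.
Sum: 9% + 6% + 9% + 19% = 43%.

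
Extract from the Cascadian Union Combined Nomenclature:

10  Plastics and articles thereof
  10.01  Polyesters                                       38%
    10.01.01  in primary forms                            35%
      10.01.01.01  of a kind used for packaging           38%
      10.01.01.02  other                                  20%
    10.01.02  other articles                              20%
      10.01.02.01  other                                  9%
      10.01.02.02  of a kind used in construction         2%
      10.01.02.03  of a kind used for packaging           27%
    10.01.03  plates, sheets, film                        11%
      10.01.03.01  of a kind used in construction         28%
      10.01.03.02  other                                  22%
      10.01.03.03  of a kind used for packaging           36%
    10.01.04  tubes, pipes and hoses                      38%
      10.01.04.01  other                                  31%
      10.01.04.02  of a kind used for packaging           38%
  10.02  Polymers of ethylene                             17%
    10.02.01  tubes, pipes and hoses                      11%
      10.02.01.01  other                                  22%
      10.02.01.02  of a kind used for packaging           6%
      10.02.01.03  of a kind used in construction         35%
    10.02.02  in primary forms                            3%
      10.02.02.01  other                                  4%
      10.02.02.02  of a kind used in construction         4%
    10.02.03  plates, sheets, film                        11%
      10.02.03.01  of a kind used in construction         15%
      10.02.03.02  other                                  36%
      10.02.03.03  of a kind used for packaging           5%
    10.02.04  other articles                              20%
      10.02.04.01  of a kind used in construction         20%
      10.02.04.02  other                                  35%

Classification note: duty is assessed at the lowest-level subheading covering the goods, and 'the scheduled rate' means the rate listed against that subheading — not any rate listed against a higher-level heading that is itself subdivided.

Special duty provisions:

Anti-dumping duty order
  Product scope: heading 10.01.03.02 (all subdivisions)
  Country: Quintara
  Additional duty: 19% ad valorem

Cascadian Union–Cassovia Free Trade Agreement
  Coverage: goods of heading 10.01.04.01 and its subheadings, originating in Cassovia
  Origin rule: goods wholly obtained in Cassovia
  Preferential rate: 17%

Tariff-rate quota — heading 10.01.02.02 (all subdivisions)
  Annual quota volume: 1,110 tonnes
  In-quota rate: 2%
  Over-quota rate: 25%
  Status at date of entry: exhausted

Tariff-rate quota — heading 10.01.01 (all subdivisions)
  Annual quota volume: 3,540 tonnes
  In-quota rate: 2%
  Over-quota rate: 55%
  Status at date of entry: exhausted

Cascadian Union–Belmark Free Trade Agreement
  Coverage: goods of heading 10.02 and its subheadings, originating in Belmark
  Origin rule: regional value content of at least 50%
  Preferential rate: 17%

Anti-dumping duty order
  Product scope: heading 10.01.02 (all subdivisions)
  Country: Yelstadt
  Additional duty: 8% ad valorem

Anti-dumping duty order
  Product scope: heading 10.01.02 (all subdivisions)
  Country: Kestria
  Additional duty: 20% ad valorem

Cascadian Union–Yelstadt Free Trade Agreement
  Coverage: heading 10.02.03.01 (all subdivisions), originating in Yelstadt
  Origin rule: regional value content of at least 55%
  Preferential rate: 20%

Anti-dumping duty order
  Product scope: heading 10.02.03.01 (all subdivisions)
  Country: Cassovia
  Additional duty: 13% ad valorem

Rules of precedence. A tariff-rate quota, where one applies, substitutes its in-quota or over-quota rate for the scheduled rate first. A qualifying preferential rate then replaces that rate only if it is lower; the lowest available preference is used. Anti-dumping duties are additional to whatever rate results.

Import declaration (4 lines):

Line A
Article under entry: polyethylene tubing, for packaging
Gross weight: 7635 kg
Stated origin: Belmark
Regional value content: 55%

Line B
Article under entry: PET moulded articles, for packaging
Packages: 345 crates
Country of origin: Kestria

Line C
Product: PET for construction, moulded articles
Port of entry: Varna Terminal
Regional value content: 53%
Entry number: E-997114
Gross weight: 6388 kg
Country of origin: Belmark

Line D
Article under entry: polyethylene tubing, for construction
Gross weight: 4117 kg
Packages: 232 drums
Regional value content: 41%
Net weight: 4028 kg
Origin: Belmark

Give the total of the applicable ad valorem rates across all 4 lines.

Line A: polyethylene → 10.02; tubing → 10.02.01; for packaging → 10.02.01.02. Scheduled 6%. Belmark agreement on 10.02: RVC ≥ 50% → 17% available; preference 17% not lower than 6% → no reduction. → 6%.
Line B: PET → 10.01; moulded articles → 10.01.02; for packaging → 10.01.02.03. Scheduled 27%. anti-dumping (Kestria, 10.01.02): +20%; total 27% + 20% = 47%. → 47%.
Line C: PET → 10.01; moulded articles → 10.01.02; for construction → 10.01.02.02. Scheduled 2%. quota on 10.01.02.02 exhausted → over-quota 25%; Belmark agreement on 10.02: 10.01.02.02 not covered. → 25%.
Line D: polyethylene → 10.02; tubing → 10.02.01; for construction → 10.02.01.03. Scheduled 35%. Belmark agreement on 10.02: RVC < 50%. → 35%.
Sum: 6% + 47% + 25% + 35% = 113%.

113%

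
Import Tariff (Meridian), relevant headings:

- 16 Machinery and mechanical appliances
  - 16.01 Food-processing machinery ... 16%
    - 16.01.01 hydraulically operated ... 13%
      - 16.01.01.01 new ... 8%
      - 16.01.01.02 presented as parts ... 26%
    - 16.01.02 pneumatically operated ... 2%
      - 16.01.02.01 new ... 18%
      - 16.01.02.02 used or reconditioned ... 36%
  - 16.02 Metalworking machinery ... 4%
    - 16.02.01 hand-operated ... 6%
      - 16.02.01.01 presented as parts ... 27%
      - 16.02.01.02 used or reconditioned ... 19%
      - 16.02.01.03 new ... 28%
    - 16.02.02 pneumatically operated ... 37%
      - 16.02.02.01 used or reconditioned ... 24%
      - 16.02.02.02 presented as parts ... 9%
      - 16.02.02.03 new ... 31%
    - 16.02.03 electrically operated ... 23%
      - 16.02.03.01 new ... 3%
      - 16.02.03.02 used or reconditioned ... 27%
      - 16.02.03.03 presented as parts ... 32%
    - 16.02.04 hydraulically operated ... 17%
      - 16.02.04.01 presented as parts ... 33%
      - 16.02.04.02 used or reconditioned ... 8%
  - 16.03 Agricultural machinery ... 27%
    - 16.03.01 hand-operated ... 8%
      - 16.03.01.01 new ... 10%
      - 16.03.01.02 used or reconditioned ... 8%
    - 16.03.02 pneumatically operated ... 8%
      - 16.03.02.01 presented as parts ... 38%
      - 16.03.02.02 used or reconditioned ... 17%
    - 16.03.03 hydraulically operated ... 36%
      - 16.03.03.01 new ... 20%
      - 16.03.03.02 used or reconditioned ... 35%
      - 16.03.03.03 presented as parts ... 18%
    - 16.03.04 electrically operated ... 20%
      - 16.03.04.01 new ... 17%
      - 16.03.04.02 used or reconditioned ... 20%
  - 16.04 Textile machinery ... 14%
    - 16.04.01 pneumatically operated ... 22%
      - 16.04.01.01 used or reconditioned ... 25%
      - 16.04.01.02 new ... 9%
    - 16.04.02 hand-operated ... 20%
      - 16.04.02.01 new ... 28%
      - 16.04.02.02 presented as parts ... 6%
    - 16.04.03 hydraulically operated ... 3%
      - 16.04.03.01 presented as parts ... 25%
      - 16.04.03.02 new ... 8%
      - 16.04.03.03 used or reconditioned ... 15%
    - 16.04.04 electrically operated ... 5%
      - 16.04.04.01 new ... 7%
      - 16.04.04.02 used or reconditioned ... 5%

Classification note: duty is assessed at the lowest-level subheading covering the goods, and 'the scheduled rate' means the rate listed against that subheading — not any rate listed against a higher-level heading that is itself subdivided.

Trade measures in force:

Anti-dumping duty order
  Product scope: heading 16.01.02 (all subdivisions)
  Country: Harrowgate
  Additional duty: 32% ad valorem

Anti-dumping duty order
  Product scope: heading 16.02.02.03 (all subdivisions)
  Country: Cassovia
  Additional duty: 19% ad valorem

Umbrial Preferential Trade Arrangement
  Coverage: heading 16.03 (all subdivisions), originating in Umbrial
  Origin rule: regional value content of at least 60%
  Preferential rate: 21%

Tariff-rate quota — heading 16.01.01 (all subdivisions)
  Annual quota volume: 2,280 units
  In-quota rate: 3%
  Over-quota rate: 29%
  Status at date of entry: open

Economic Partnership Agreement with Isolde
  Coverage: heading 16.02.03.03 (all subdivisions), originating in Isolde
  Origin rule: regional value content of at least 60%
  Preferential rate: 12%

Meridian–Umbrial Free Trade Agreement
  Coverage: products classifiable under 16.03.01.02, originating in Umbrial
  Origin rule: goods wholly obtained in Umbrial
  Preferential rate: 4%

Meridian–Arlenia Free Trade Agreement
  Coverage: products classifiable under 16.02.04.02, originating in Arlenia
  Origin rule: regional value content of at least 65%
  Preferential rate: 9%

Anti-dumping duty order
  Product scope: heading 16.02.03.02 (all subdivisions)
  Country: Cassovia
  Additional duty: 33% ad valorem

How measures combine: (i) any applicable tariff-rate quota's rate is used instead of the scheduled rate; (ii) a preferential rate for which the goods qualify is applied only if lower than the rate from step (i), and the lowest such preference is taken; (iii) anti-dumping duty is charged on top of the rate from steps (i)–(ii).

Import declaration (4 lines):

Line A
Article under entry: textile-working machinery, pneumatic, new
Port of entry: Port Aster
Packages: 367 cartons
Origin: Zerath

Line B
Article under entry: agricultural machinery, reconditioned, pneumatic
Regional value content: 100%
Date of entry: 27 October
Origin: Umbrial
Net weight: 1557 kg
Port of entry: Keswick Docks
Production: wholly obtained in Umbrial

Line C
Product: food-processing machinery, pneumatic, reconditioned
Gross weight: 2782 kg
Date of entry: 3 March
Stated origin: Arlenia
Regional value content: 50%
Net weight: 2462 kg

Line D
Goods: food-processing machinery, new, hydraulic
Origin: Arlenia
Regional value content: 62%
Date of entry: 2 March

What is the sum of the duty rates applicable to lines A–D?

Line A: textile-working → 16.04; pneumatic → 16.04.01; new → 16.04.01.02. Scheduled 9%. No special measure applies. → 9%.
Line B: agricultural → 16.03; pneumatic → 16.03.02; reconditioned → 16.03.02.02. Scheduled 17%. Umbrial agreement on 16.03: RVC ≥ 60% → 21% available; Umbrial agreement on 16.03.01.02: 16.03.02.02 not covered; preference 21% not lower than 17% → no reduction. → 17%.
Line C: food-processing → 16.01; pneumatic → 16.01.02; reconditioned → 16.01.02.02. Scheduled 36%. Arlenia agreement on 16.02.04.02: 16.01.02.02 not covered. → 36%.
Line D: food-processing → 16.01; hydraulic → 16.01.01; new → 16.01.01.01. Scheduled 8%. quota on 16.01.01 open → in-quota 3%; Arlenia agreement on 16.02.04.02: 16.01.01.01 not covered. → 3%.
Sum: 9% + 17% + 36% + 3% = 65%.

65%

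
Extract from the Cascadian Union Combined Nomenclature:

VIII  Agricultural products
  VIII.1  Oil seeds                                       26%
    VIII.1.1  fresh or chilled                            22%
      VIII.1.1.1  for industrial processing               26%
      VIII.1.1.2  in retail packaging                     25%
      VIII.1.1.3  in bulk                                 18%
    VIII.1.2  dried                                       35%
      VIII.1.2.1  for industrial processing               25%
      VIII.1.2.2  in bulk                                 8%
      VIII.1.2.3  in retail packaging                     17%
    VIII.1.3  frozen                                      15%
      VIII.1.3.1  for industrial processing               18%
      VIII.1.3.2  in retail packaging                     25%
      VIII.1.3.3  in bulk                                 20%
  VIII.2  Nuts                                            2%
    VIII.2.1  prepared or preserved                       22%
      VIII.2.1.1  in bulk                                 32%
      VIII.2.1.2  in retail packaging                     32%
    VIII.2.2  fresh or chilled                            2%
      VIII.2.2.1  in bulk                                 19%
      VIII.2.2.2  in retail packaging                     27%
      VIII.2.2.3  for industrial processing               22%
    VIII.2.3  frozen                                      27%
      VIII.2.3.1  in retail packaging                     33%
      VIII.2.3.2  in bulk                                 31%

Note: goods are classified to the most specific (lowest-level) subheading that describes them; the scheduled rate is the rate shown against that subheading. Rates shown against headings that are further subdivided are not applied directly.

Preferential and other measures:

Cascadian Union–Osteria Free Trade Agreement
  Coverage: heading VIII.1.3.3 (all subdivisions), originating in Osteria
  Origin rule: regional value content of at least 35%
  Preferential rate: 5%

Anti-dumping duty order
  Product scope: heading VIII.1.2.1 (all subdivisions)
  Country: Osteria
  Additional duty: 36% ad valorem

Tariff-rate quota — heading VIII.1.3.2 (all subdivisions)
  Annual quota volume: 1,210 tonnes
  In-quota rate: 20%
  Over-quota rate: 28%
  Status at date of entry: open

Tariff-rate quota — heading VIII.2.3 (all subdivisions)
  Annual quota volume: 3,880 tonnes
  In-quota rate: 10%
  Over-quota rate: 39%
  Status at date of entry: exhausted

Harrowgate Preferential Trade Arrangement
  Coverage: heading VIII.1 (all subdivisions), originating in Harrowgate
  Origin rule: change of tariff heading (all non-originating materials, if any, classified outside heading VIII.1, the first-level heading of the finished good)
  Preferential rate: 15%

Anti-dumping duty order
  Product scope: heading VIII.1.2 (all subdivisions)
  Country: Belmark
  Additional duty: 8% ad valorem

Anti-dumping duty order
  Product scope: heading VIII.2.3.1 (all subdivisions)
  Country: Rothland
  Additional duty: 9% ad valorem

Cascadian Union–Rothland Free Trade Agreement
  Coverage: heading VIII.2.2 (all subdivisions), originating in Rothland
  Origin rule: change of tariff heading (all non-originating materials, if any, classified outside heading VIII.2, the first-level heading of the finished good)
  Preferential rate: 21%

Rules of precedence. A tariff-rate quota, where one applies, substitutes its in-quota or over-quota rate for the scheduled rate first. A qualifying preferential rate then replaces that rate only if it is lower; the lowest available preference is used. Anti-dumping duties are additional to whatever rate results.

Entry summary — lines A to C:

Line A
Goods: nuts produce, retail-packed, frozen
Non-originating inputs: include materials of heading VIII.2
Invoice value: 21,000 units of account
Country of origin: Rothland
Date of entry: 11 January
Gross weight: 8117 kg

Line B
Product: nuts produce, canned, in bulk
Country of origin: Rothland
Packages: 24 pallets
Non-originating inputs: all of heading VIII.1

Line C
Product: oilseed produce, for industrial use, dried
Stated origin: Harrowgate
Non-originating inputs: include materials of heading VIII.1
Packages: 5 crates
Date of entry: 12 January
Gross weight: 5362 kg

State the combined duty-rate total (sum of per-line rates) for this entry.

Line A: nuts → VIII.2; frozen → VIII.2.3; retail-packed → VIII.2.3.1. Scheduled 33%. quota on VIII.2.3 exhausted → over-quota 39%; Rothland agreement on VIII.2.2: VIII.2.3.1 not covered; anti-dumping (Rothland, VIII.2.3.1): +9%; total 39% + 9% = 48%. → 48%.
Line B: nuts → VIII.2; canned → VIII.2.1; in bulk → VIII.2.1.1. Scheduled 32%. Rothland agreement on VIII.2.2: VIII.2.1.1 not covered. → 32%.
Line C: oilseed → VIII.1; dried → VIII.1.2; for industrial use → VIII.1.2.1. Scheduled 25%. Harrowgate agreement on VIII.1: CTH not met. → 25%.
Sum: 48% + 32% + 25% = 105%.

105%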